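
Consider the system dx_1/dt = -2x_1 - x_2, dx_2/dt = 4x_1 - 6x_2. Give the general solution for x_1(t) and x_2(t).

x_1(t) = c_1e^(-4t) + c_2te^(-4t), x_2(t) = 2c_1e^(-4t) + 2c_2te^(-4t) - c_2e^(-4t)

Coefficient matrix A = [[-2, -1], [4, -6]].
Characteristic polynomial det(A - λI) = λ^2 + 8λ + 16 = 0.
Single eigenvalue λ = -4 with algebraic multiplicity 2.
Eigenvector v = (1,2); generalized eigenvector w with (A-λI)w=v is (0,-1).
General solution: e^(-4t)[c_1·v + c_2·(t·v + w)].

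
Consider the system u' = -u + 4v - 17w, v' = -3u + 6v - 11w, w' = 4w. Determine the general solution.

Coefficient matrix A = [[-1, 4, -17], [-3, 6, -11], [0, 0, 4]].
det(A - λI) = 0 gives eigenvalues λ = 2, 3, 4.
For λ=2: eigenvector (4,3,0).
For λ=3: eigenvector (1,1,0).
For λ=4: eigenvector (-5,-2,1).
General solution: K_1e^(2t)(4,3,0) + K_2e^(3t)(1,1,0) + K_3e^(4t)(-5,-2,1).

u(t) = 4K_1e^(2t) + K_2e^(3t) - 5K_3e^(4t), v(t) = 3K_1e^(2t) + K_2e^(3t) - 2K_3e^(4t), w(t) = K_3e^(4t)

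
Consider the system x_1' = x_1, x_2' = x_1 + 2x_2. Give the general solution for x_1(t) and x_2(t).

x_1(t) = -K_1e^(t), x_2(t) = K_1e^(t) - K_2e^(2t)

Coefficient matrix A = [[1, 0], [1, 2]].
Characteristic polynomial det(A - λI) = λ^2 - 3λ + 2 = 0.
Eigenvalues λ = 1, 2.
For λ=1: (A-λI) row 2 is [1, 1], so an eigenvector is (-1, 1).
For λ=2: (A-λI) row 1 is [-1, 0], so an eigenvector is (0, -1).
General solution: K_1e^(t)(-1,1) + K_2e^(2t)(0,-1).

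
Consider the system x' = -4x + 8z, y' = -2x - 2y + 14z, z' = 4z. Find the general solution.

Coefficient matrix A = [[-4, 0, 8], [-2, -2, 14], [0, 0, 4]].
det(A - λI) = 0 gives eigenvalues λ = -4, 4, -2.
For λ=-4: eigenvector (1,1,0).
For λ=4: eigenvector (1,2,1).
For λ=-2: eigenvector (0,1,0).
General solution: c_1e^(-4t)(1,1,0) + c_2e^(4t)(1,2,1) + c_3e^(-2t)(0,1,0).

x(t) = c_1e^(-4t) + c_2e^(4t), y(t) = c_1e^(-4t) + 2c_2e^(4t) + c_3e^(-2t), z(t) = c_2e^(4t)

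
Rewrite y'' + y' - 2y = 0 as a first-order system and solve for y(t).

y(t) = C_1e^(t) + C_2e^(-2t)

Let x_1 = y, x_2 = y'. Then x_1' = x_2 and x_2' = 2x_1 - x_2.
A = [[0,1],[2,-1]]; det(A-λI) = λ^2 + λ - 2.
Eigenvalues λ = 1, -2 with eigenvectors (1,1), (1,-2).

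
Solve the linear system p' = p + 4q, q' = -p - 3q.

p(t) = -2K_1e^(-t) - 2K_2te^(-t) - 3K_2e^(-t), q(t) = K_1e^(-t) + K_2te^(-t) + K_2e^(-t)

Coefficient matrix A = [[1, 4], [-1, -3]].
Characteristic polynomial det(A - λI) = λ^2 + 2λ + 1 = 0.
Single eigenvalue λ = -1 with algebraic multiplicity 2.
Eigenvector v = (-2,1); generalized eigenvector w with (A-λI)w=v is (-3,1).
General solution: e^(-t)[K_1·v + K_2·(t·v + w)].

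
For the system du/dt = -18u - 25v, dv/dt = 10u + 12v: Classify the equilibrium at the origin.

stable spiral

A = [[-18,-25],[10,12]]; det(A-λI) = λ^2 + 6λ + 34.
λ = -3 ± 5i: negative real part.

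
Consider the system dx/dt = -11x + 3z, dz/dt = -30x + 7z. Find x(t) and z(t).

x(t) = C_1e^(-2t)sin(3t) - C_2e^(-2t)cos(3t), z(t) = 3C_1e^(-2t)sin(3t) + C_1e^(-2t)cos(3t) + C_2e^(-2t)sin(3t) - 3C_2e^(-2t)cos(3t)

Coefficient matrix A = [[-11, 3], [-30, 7]].
Characteristic polynomial det(A - λI) = λ^2 + 4λ + 13 = 0.
Eigenvalues λ = -2 ± 3i (complex conjugate pair).
For λ=-2+3i: an eigenvector is (0,1) - i(1,3) = (0 - i, 1 - 3i).
A real fundamental pair from Re and Im of e^((-2+3i)t)v: X_1 = e^(-2t)(cos(3t)·(0,1) + sin(3t)·(1,3)), X_2 = e^(-2t)(sin(3t)·(0,1) - cos(3t)·(1,3)).
General solution: C_1X_1 + C_2X_2.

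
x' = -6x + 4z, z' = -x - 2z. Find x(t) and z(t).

Coefficient matrix A = [[-6, 4], [-1, -2]].
Characteristic polynomial det(A - λI) = λ^2 + 8λ + 16 = 0.
Single eigenvalue λ = -4 with algebraic multiplicity 2.
Eigenvector v = (-2,-1); generalized eigenvector w with (A-λI)w=v is (-3,-2).
General solution: e^(-4t)[C_1·v + C_2·(t·v + w)].

x(t) = -2C_1e^(-4t) - 2C_2te^(-4t) - 3C_2e^(-4t), z(t) = -C_1e^(-4t) - C_2te^(-4t) - 2C_2e^(-4t)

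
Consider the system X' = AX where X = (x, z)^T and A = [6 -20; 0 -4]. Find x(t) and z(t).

x(t) = 2K_1e^(-4t) + K_2e^(6t), z(t) = K_1e^(-4t)

Coefficient matrix A = [[6, -20], [0, -4]].
Characteristic polynomial det(A - λI) = λ^2 - 2λ - 24 = 0.
Eigenvalues λ = -4, 6.
For λ=-4: (A-λI) row 1 is [10, -20], so an eigenvector is (2, 1).
For λ=6: (A-λI) row 1 is [0, -20], so an eigenvector is (1, 0).
General solution: K_1e^(-4t)(2,1) + K_2e^(6t)(1,0).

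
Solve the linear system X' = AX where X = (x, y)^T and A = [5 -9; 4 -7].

Coefficient matrix A = [[5, -9], [4, -7]].
Characteristic polynomial det(A - λI) = λ^2 + 2λ + 1 = 0.
Single eigenvalue λ = -1 with algebraic multiplicity 2.
Eigenvector v = (-3,-2); generalized eigenvector w with (A-λI)w=v is (-2,-1).
General solution: e^(-t)[c_1·v + c_2·(t·v + w)].

x(t) = -3c_1e^(-t) - 3c_2te^(-t) - 2c_2e^(-t), y(t) = -2c_1e^(-t) - 2c_2te^(-t) - c_2e^(-t)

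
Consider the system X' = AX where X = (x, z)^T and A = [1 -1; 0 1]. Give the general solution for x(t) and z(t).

x(t) = -c_1e^(t) - c_2te^(t) - 3c_2e^(t), z(t) = c_2e^(t)

Coefficient matrix A = [[1, -1], [0, 1]].
Characteristic polynomial det(A - λI) = λ^2 - 2λ + 1 = 0.
Single eigenvalue λ = 1 with algebraic multiplicity 2.
Eigenvector v = (-1,0); generalized eigenvector w with (A-λI)w=v is (-3,1).
General solution: e^(t)[c_1·v + c_2·(t·v + w)].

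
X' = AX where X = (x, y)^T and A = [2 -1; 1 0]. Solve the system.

x(t) = -c_1e^(t) - c_2te^(t) - 2c_2e^(t), y(t) = -c_1e^(t) - c_2te^(t) - c_2e^(t)

Coefficient matrix A = [[2, -1], [1, 0]].
Characteristic polynomial det(A - λI) = λ^2 - 2λ + 1 = 0.
Single eigenvalue λ = 1 with algebraic multiplicity 2.
Eigenvector v = (-1,-1); generalized eigenvector w with (A-λI)w=v is (-2,-1).
General solution: e^(t)[c_1·v + c_2·(t·v + w)].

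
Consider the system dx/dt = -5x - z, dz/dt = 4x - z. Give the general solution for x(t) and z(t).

x(t) = c_1e^(-3t) + c_2te^(-3t) - c_2e^(-3t), z(t) = -2c_1e^(-3t) - 2c_2te^(-3t) + c_2e^(-3t)

Coefficient matrix A = [[-5, -1], [4, -1]].
Characteristic polynomial det(A - λI) = λ^2 + 6λ + 9 = 0.
Single eigenvalue λ = -3 with algebraic multiplicity 2.
Eigenvector v = (1,-2); generalized eigenvector w with (A-λI)w=v is (-1,1).
General solution: e^(-3t)[c_1·v + c_2·(t·v + w)].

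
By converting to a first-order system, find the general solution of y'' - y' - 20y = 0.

Let x_1 = y, x_2 = y'. Then x_1' = x_2 and x_2' = 20x_1 + x_2.
A = [[0,1],[20,1]]; det(A-λI) = λ^2 - λ - 20.
Eigenvalues λ = -4, 5 with eigenvectors (1,-4), (1,5).

y(t) = K_1e^(-4t) + K_2e^(5t)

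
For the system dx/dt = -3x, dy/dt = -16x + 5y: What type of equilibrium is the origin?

A = [[-3,0],[-16,5]]; det(A-λI) = λ^2 - 2λ - 15.
λ = -3, 5: opposite signs.

saddle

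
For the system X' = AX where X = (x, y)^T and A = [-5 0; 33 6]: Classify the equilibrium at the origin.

A = [[-5,0],[33,6]]; det(A-λI) = λ^2 - λ - 30.
λ = 6, -5: opposite signs.

saddle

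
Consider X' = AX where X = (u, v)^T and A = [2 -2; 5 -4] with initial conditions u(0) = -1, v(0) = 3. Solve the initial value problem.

Coefficient matrix A = [[2, -2], [5, -4]].
Characteristic polynomial det(A - λI) = λ^2 + 2λ + 2 = 0.
Eigenvalues λ = -1 ± i (complex conjugate pair).
For λ=-1+i: an eigenvector is (-1,-2) - i(1,1) = (-1 - i, -2 - i).
A real fundamental pair from Re and Im of e^((-1+i)t)v: X_1 = e^(-t)(cos(t)·(-1,-2) + sin(t)·(1,1)), X_2 = e^(-t)(sin(t)·(-1,-2) - cos(t)·(1,1)).
General solution: C_1X_1 + C_2X_2.
Applying u(0)=-1, v(0)=3 gives C_1=-4, C_2=5.

u(t) = -9e^(-t)sin(t) - e^(-t)cos(t), v(t) = -14e^(-t)sin(t) + 3e^(-t)cos(t)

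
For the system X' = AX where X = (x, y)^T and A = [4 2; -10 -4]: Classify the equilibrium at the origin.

A = [[4,2],[-10,-4]]; det(A-λI) = λ^2 + 4.
λ = 0 ± 2i: zero real part.

center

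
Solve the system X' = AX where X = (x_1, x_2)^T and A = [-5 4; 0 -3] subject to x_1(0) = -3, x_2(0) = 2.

x_1(t) = 4e^(-3t) - 7e^(-5t), x_2(t) = 2e^(-3t)

Coefficient matrix A = [[-5, 4], [0, -3]].
Characteristic polynomial det(A - λI) = λ^2 + 8λ + 15 = 0.
Eigenvalues λ = -5, -3.
For λ=-5: (A-λI) row 1 is [0, 4], so an eigenvector is (-1, 0).
For λ=-3: (A-λI) row 1 is [-2, 4], so an eigenvector is (2, 1).
General solution: C_1e^(-5t)(-1,0) + C_2e^(-3t)(2,1).
Applying x_1(0)=-3, x_2(0)=2 gives C_1=7, C_2=2.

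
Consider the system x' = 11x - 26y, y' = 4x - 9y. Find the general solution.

Coefficient matrix A = [[11, -26], [4, -9]].
Characteristic polynomial det(A - λI) = λ^2 - 2λ + 5 = 0.
Eigenvalues λ = 1 ± 2i (complex conjugate pair).
For λ=1+2i: an eigenvector is (3,1) - i(2,1) = (3 - 2i, 1 - i).
A real fundamental pair from Re and Im of e^((1+2i)t)v: X_1 = e^(t)(cos(2t)·(3,1) + sin(2t)·(2,1)), X_2 = e^(t)(sin(2t)·(3,1) - cos(2t)·(2,1)).
General solution: c_1X_1 + c_2X_2.

x(t) = 2c_1e^(t)sin(2t) + 3c_1e^(t)cos(2t) + 3c_2e^(t)sin(2t) - 2c_2e^(t)cos(2t), y(t) = c_1e^(t)sin(2t) + c_1e^(t)cos(2t) + c_2e^(t)sin(2t) - c_2e^(t)cos(2t)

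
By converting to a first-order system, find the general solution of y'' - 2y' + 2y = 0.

Let x_1 = y, x_2 = y'. Then x_1' = x_2 and x_2' = -2x_1 + 2x_2.
A = [[0,1],[-2,2]]; det(A-λI) = λ^2 - 2λ + 2.
Eigenvalues λ = 1 ± i.

y(t) = C_1e^(t)cos(t) + C_2e^(t)sin(t)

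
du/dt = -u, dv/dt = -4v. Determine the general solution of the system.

Coefficient matrix A = [[-1, 0], [0, -4]].
Characteristic polynomial det(A - λI) = λ^2 + 5λ + 4 = 0.
Eigenvalues λ = -4, -1.
For λ=-4: (A-λI) row 1 is [3, 0], so an eigenvector is (0, -1).
For λ=-1: (A-λI) row 2 is [0, -3], so an eigenvector is (1, 0).
General solution: C_1e^(-4t)(0,-1) + C_2e^(-t)(1,0).

u(t) = C_2e^(-t), v(t) = -C_1e^(-4t)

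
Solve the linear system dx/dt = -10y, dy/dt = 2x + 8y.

x(t) = -2c_1e^(4t)sin(2t) + c_1e^(4t)cos(2t) + c_2e^(4t)sin(2t) + 2c_2e^(4t)cos(2t), y(t) = c_1e^(4t)sin(2t) - c_2e^(4t)cos(2t)

Coefficient matrix A = [[0, -10], [2, 8]].
Characteristic polynomial det(A - λI) = λ^2 - 8λ + 20 = 0.
Eigenvalues λ = 4 ± 2i (complex conjugate pair).
For λ=4+2i: an eigenvector is (1,0) - i(-2,1) = (1 + 2i, 0 - i).
A real fundamental pair from Re and Im of e^((4+2i)t)v: X_1 = e^(4t)(cos(2t)·(1,0) + sin(2t)·(-2,1)), X_2 = e^(4t)(sin(2t)·(1,0) - cos(2t)·(-2,1)).
General solution: c_1X_1 + c_2X_2.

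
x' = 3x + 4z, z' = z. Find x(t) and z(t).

x(t) = -2C_1e^(t) - C_2e^(3t), z(t) = C_1e^(t)

Coefficient matrix A = [[3, 4], [0, 1]].
Characteristic polynomial det(A - λI) = λ^2 - 4λ + 3 = 0.
Eigenvalues λ = 1, 3.
For λ=1: (A-λI) row 1 is [2, 4], so an eigenvector is (-2, 1).
For λ=3: (A-λI) row 1 is [0, 4], so an eigenvector is (-1, 0).
General solution: C_1e^(t)(-2,1) + C_2e^(3t)(-1,0).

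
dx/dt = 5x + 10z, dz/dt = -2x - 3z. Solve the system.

Coefficient matrix A = [[5, 10], [-2, -3]].
Characteristic polynomial det(A - λI) = λ^2 - 2λ + 5 = 0.
Eigenvalues λ = 1 ± 2i (complex conjugate pair).
For λ=1+2i: an eigenvector is (-1,0) - i(-2,1) = (-1 + 2i, 0 - i).
A real fundamental pair from Re and Im of e^((1+2i)t)v: X_1 = e^(t)(cos(2t)·(-1,0) + sin(2t)·(-2,1)), X_2 = e^(t)(sin(2t)·(-1,0) - cos(2t)·(-2,1)).
General solution: C_1X_1 + C_2X_2.

x(t) = -2C_1e^(t)sin(2t) - C_1e^(t)cos(2t) - C_2e^(t)sin(2t) + 2C_2e^(t)cos(2t), z(t) = C_1e^(t)sin(2t) - C_2e^(t)cos(2t)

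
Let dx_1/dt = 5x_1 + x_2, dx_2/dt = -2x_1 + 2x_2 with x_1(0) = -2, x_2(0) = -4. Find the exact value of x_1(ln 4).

-1664

A = [[5,1],[-2,2]]; eigenvalues λ = 4, 3.
Eigenvectors: (-1,1) for λ=4, (-1,2) for λ=3.
From the initial condition, c_1 = 8, c_2 = -6.
x_1(ln 4) = (8)(4^4)(-1) + (-6)(4^3)(-1) = -1664.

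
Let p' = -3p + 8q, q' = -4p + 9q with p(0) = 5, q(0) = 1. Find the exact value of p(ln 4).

-3040

A = [[-3,8],[-4,9]]; eigenvalues λ = 5, 1.
Eigenvectors: (1,1) for λ=5, (2,1) for λ=1.
From the initial condition, c_1 = -3, c_2 = 4.
p(ln 4) = (-3)(4^5)(1) + (4)(4^1)(2) = -3040.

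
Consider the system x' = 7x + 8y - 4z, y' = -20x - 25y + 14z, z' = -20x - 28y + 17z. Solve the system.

Coefficient matrix A = [[7, 8, -4], [-20, -25, 14], [-20, -28, 17]].
det(A - λI) = 0 gives eigenvalues λ = -3, 3, -1.
For λ=-3: eigenvector (2,-5,-5).
For λ=3: eigenvector (0,1,2).
For λ=-1: eigenvector (1,-2,-2).
General solution: C_1e^(-3t)(2,-5,-5) + C_2e^(3t)(0,1,2) + C_3e^(-t)(1,-2,-2).

x(t) = 2C_1e^(-3t) + C_3e^(-t), y(t) = -5C_1e^(-3t) + C_2e^(3t) - 2C_3e^(-t), z(t) = -5C_1e^(-3t) + 2C_2e^(3t) - 2C_3e^(-t)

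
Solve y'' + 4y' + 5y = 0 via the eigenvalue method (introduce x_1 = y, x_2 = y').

y(t) = c_1e^(-2t)cos(t) + c_2e^(-2t)sin(t)

Let x_1 = y, x_2 = y'. Then x_1' = x_2 and x_2' = -5x_1 - 4x_2.
A = [[0,1],[-5,-4]]; det(A-λI) = λ^2 + 4λ + 5.
Eigenvalues λ = -2 ± i.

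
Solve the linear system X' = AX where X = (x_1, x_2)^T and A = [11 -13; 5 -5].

Coefficient matrix A = [[11, -13], [5, -5]].
Characteristic polynomial det(A - λI) = λ^2 - 6λ + 10 = 0.
Eigenvalues λ = 3 ± i (complex conjugate pair).
For λ=3+i: an eigenvector is (2,1) - i(3,2) = (2 - 3i, 1 - 2i).
A real fundamental pair from Re and Im of e^((3+i)t)v: X_1 = e^(3t)(cos(t)·(2,1) + sin(t)·(3,2)), X_2 = e^(3t)(sin(t)·(2,1) - cos(t)·(3,2)).
General solution: c_1X_1 + c_2X_2.

x_1(t) = 3c_1e^(3t)sin(t) + 2c_1e^(3t)cos(t) + 2c_2e^(3t)sin(t) - 3c_2e^(3t)cos(t), x_2(t) = 2c_1e^(3t)sin(t) + c_1e^(3t)cos(t) + c_2e^(3t)sin(t) - 2c_2e^(3t)cos(t)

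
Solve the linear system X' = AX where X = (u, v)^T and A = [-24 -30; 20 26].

Coefficient matrix A = [[-24, -30], [20, 26]].
Characteristic polynomial det(A - λI) = λ^2 - 2λ - 24 = 0.
Eigenvalues λ = -4, 6.
For λ=-4: (A-λI) row 1 is [-20, -30], so an eigenvector is (-3, 2).
For λ=6: (A-λI) row 1 is [-30, -30], so an eigenvector is (1, -1).
General solution: C_1e^(-4t)(-3,2) + C_2e^(6t)(1,-1).

u(t) = -3C_1e^(-4t) + C_2e^(6t), v(t) = 2C_1e^(-4t) - C_2e^(6t)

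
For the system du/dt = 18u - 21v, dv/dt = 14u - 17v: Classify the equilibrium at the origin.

saddle

A = [[18,-21],[14,-17]]; det(A-λI) = λ^2 - λ - 12.
λ = -3, 4: opposite signs.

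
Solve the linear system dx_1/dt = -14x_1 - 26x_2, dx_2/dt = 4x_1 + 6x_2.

x_1(t) = -2c_1e^(-4t)sin(2t) + 3c_1e^(-4t)cos(2t) + 3c_2e^(-4t)sin(2t) + 2c_2e^(-4t)cos(2t), x_2(t) = c_1e^(-4t)sin(2t) - c_1e^(-4t)cos(2t) - c_2e^(-4t)sin(2t) - c_2e^(-4t)cos(2t)

Coefficient matrix A = [[-14, -26], [4, 6]].
Characteristic polynomial det(A - λI) = λ^2 + 8λ + 20 = 0.
Eigenvalues λ = -4 ± 2i (complex conjugate pair).
For λ=-4+2i: an eigenvector is (3,-1) - i(-2,1) = (3 + 2i, -1 - i).
A real fundamental pair from Re and Im of e^((-4+2i)t)v: X_1 = e^(-4t)(cos(2t)·(3,-1) + sin(2t)·(-2,1)), X_2 = e^(-4t)(sin(2t)·(3,-1) - cos(2t)·(-2,1)).
General solution: c_1X_1 + c_2X_2.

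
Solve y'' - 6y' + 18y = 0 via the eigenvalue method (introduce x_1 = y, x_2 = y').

Let x_1 = y, x_2 = y'. Then x_1' = x_2 and x_2' = -18x_1 + 6x_2.
A = [[0,1],[-18,6]]; det(A-λI) = λ^2 - 6λ + 18.
Eigenvalues λ = 3 ± 3i.

y(t) = c_1e^(3t)cos(3t) + c_2e^(3t)sin(3t)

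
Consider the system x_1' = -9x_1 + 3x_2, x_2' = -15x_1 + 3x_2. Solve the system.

x_1(t) = -c_1e^(-3t)sin(3t) + c_2e^(-3t)cos(3t), x_2(t) = -2c_1e^(-3t)sin(3t) - c_1e^(-3t)cos(3t) - c_2e^(-3t)sin(3t) + 2c_2e^(-3t)cos(3t)

Coefficient matrix A = [[-9, 3], [-15, 3]].
Characteristic polynomial det(A - λI) = λ^2 + 6λ + 18 = 0.
Eigenvalues λ = -3 ± 3i (complex conjugate pair).
For λ=-3+3i: an eigenvector is (0,-1) - i(-1,-2) = (0 + i, -1 + 2i).
A real fundamental pair from Re and Im of e^((-3+3i)t)v: X_1 = e^(-3t)(cos(3t)·(0,-1) + sin(3t)·(-1,-2)), X_2 = e^(-3t)(sin(3t)·(0,-1) - cos(3t)·(-1,-2)).
General solution: c_1X_1 + c_2X_2.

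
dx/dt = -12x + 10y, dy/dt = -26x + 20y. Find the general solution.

x(t) = 2C_1e^(4t)sin(2t) + C_1e^(4t)cos(2t) + C_2e^(4t)sin(2t) - 2C_2e^(4t)cos(2t), y(t) = 3C_1e^(4t)sin(2t) + 2C_1e^(4t)cos(2t) + 2C_2e^(4t)sin(2t) - 3C_2e^(4t)cos(2t)

Coefficient matrix A = [[-12, 10], [-26, 20]].
Characteristic polynomial det(A - λI) = λ^2 - 8λ + 20 = 0.
Eigenvalues λ = 4 ± 2i (complex conjugate pair).
For λ=4+2i: an eigenvector is (1,2) - i(2,3) = (1 - 2i, 2 - 3i).
A real fundamental pair from Re and Im of e^((4+2i)t)v: X_1 = e^(4t)(cos(2t)·(1,2) + sin(2t)·(2,3)), X_2 = e^(4t)(sin(2t)·(1,2) - cos(2t)·(2,3)).
General solution: C_1X_1 + C_2X_2.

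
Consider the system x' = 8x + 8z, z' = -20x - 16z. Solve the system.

x(t) = C_1e^(-4t)sin(4t) + C_1e^(-4t)cos(4t) + C_2e^(-4t)sin(4t) - C_2e^(-4t)cos(4t), z(t) = -2C_1e^(-4t)sin(4t) - C_1e^(-4t)cos(4t) - C_2e^(-4t)sin(4t) + 2C_2e^(-4t)cos(4t)

Coefficient matrix A = [[8, 8], [-20, -16]].
Characteristic polynomial det(A - λI) = λ^2 + 8λ + 32 = 0.
Eigenvalues λ = -4 ± 4i (complex conjugate pair).
For λ=-4+4i: an eigenvector is (1,-1) - i(1,-2) = (1 - i, -1 + 2i).
A real fundamental pair from Re and Im of e^((-4+4i)t)v: X_1 = e^(-4t)(cos(4t)·(1,-1) + sin(4t)·(1,-2)), X_2 = e^(-4t)(sin(4t)·(1,-1) - cos(4t)·(1,-2)).
General solution: C_1X_1 + C_2X_2.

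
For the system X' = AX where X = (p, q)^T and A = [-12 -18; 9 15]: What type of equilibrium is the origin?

saddle

A = [[-12,-18],[9,15]]; det(A-λI) = λ^2 - 3λ - 18.
λ = -3, 6: opposite signs.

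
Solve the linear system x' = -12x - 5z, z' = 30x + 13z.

Coefficient matrix A = [[-12, -5], [30, 13]].
Characteristic polynomial det(A - λI) = λ^2 - λ - 6 = 0.
Eigenvalues λ = 3, -2.
For λ=3: (A-λI) row 1 is [-15, -5], so an eigenvector is (1, -3).
For λ=-2: (A-λI) row 1 is [-10, -5], so an eigenvector is (-1, 2).
General solution: K_1e^(3t)(1,-3) + K_2e^(-2t)(-1,2).

x(t) = K_1e^(3t) - K_2e^(-2t), z(t) = -3K_1e^(3t) + 2K_2e^(-2t)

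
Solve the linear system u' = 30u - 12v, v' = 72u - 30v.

u(t) = -K_1e^(-6t) - K_2e^(6t), v(t) = -3K_1e^(-6t) - 2K_2e^(6t)

Coefficient matrix A = [[30, -12], [72, -30]].
Characteristic polynomial det(A - λI) = λ^2 - 36 = 0.
Eigenvalues λ = -6, 6.
For λ=-6: (A-λI) row 1 is [36, -12], so an eigenvector is (-1, -3).
For λ=6: (A-λI) row 1 is [24, -12], so an eigenvector is (-1, -2).
General solution: K_1e^(-6t)(-1,-3) + K_2e^(6t)(-1,-2).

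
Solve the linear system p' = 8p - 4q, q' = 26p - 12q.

Coefficient matrix A = [[8, -4], [26, -12]].
Characteristic polynomial det(A - λI) = λ^2 + 4λ + 8 = 0.
Eigenvalues λ = -2 ± 2i (complex conjugate pair).
For λ=-2+2i: an eigenvector is (1,2) - i(1,3) = (1 - i, 2 - 3i).
A real fundamental pair from Re and Im of e^((-2+2i)t)v: X_1 = e^(-2t)(cos(2t)·(1,2) + sin(2t)·(1,3)), X_2 = e^(-2t)(sin(2t)·(1,2) - cos(2t)·(1,3)).
General solution: K_1X_1 + K_2X_2.

p(t) = K_1e^(-2t)sin(2t) + K_1e^(-2t)cos(2t) + K_2e^(-2t)sin(2t) - K_2e^(-2t)cos(2t), q(t) = 3K_1e^(-2t)sin(2t) + 2K_1e^(-2t)cos(2t) + 2K_2e^(-2t)sin(2t) - 3K_2e^(-2t)cos(2t)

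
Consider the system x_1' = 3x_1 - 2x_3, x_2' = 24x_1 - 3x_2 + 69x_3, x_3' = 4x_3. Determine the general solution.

Coefficient matrix A = [[3, 0, -2], [24, -3, 69], [0, 0, 4]].
det(A - λI) = 0 gives eigenvalues λ = 3, -3, 4.
For λ=3: eigenvector (1,4,0).
For λ=-3: eigenvector (0,1,0).
For λ=4: eigenvector (-2,3,1).
General solution: c_1e^(3t)(1,4,0) + c_2e^(-3t)(0,1,0) + c_3e^(4t)(-2,3,1).

x_1(t) = c_1e^(3t) - 2c_3e^(4t), x_2(t) = 4c_1e^(3t) + c_2e^(-3t) + 3c_3e^(4t), x_3(t) = c_3e^(4t)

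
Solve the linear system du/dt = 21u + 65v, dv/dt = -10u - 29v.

Coefficient matrix A = [[21, 65], [-10, -29]].
Characteristic polynomial det(A - λI) = λ^2 + 8λ + 41 = 0.
Eigenvalues λ = -4 ± 5i (complex conjugate pair).
For λ=-4+5i: an eigenvector is (-2,1) - i(3,-1) = (-2 - 3i, 1 + i).
A real fundamental pair from Re and Im of e^((-4+5i)t)v: X_1 = e^(-4t)(cos(5t)·(-2,1) + sin(5t)·(3,-1)), X_2 = e^(-4t)(sin(5t)·(-2,1) - cos(5t)·(3,-1)).
General solution: c_1X_1 + c_2X_2.

u(t) = 3c_1e^(-4t)sin(5t) - 2c_1e^(-4t)cos(5t) - 2c_2e^(-4t)sin(5t) - 3c_2e^(-4t)cos(5t), v(t) = -c_1e^(-4t)sin(5t) + c_1e^(-4t)cos(5t) + c_2e^(-4t)sin(5t) + c_2e^(-4t)cos(5t)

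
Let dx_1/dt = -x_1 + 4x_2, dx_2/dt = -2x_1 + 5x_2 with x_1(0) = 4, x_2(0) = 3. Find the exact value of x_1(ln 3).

A = [[-1,4],[-2,5]]; eigenvalues λ = 3, 1.
Eigenvectors: (1,1) for λ=3, (-2,-1) for λ=1.
From the initial condition, c_1 = 2, c_2 = -1.
x_1(ln 3) = (2)(3^3)(1) + (-1)(3^1)(-2) = 60.

60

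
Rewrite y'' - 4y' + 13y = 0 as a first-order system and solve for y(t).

Let x_1 = y, x_2 = y'. Then x_1' = x_2 and x_2' = -13x_1 + 4x_2.
A = [[0,1],[-13,4]]; det(A-λI) = λ^2 - 4λ + 13.
Eigenvalues λ = 2 ± 3i.

y(t) = K_1e^(2t)cos(3t) + K_2e^(2t)sin(3t)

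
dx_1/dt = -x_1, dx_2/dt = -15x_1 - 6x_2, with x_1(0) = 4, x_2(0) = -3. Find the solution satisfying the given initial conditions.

Coefficient matrix A = [[-1, 0], [-15, -6]].
Characteristic polynomial det(A - λI) = λ^2 + 7λ + 6 = 0.
Eigenvalues λ = -6, -1.
For λ=-6: (A-λI) row 1 is [5, 0], so an eigenvector is (0, 1).
For λ=-1: (A-λI) row 2 is [-15, -5], so an eigenvector is (1, -3).
General solution: C_1e^(-6t)(0,1) + C_2e^(-t)(1,-3).
Applying x_1(0)=4, x_2(0)=-3 gives C_1=9, C_2=4.

x_1(t) = 4e^(-t), x_2(t) = -12e^(-t) + 9e^(-6t)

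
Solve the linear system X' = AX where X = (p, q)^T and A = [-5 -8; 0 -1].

Coefficient matrix A = [[-5, -8], [0, -1]].
Characteristic polynomial det(A - λI) = λ^2 + 6λ + 5 = 0.
Eigenvalues λ = -1, -5.
For λ=-1: (A-λI) row 1 is [-4, -8], so an eigenvector is (2, -1).
For λ=-5: (A-λI) row 1 is [0, -8], so an eigenvector is (-1, 0).
General solution: c_1e^(-t)(2,-1) + c_2e^(-5t)(-1,0).

p(t) = 2c_1e^(-t) - c_2e^(-5t), q(t) = -c_1e^(-t)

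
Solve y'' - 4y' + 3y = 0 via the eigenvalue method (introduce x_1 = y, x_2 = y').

Let x_1 = y, x_2 = y'. Then x_1' = x_2 and x_2' = -3x_1 + 4x_2.
A = [[0,1],[-3,4]]; det(A-λI) = λ^2 - 4λ + 3.
Eigenvalues λ = 3, 1 with eigenvectors (1,3), (1,1).

y(t) = c_1e^(3t) + c_2e^(t)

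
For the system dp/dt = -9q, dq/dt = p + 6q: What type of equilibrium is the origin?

unstable improper node

A = [[0,-9],[1,6]]; det(A-λI) = λ^2 - 6λ + 9.
repeated λ = 3 with a single eigenvector.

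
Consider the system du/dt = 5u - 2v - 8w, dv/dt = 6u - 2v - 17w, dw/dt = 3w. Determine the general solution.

u(t) = C_1e^(t) - 2C_2e^(2t) - 3C_3e^(3t), v(t) = 2C_1e^(t) - 3C_2e^(2t) - 7C_3e^(3t), w(t) = C_3e^(3t)

Coefficient matrix A = [[5, -2, -8], [6, -2, -17], [0, 0, 3]].
det(A - λI) = 0 gives eigenvalues λ = 1, 2, 3.
For λ=1: eigenvector (1,2,0).
For λ=2: eigenvector (-2,-3,0).
For λ=3: eigenvector (-3,-7,1).
General solution: C_1e^(t)(1,2,0) + C_2e^(2t)(-2,-3,0) + C_3e^(3t)(-3,-7,1).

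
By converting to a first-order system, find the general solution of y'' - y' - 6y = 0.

Let x_1 = y, x_2 = y'. Then x_1' = x_2 and x_2' = 6x_1 + x_2.
A = [[0,1],[6,1]]; det(A-λI) = λ^2 - λ - 6.
Eigenvalues λ = 3, -2 with eigenvectors (1,3), (1,-2).

y(t) = K_1e^(3t) + K_2e^(-2t)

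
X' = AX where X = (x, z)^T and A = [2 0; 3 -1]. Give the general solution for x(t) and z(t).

Coefficient matrix A = [[2, 0], [3, -1]].
Characteristic polynomial det(A - λI) = λ^2 - λ - 2 = 0.
Eigenvalues λ = 2, -1.
For λ=2: (A-λI) row 2 is [3, -3], so an eigenvector is (-1, -1).
For λ=-1: (A-λI) row 1 is [3, 0], so an eigenvector is (0, 1).
General solution: C_1e^(2t)(-1,-1) + C_2e^(-t)(0,1).

x(t) = -C_1e^(2t), z(t) = -C_1e^(2t) + C_2e^(-t)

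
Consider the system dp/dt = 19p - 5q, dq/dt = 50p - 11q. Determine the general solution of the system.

p(t) = c_1e^(4t)cos(5t) + c_2e^(4t)sin(5t), q(t) = c_1e^(4t)sin(5t) + 3c_1e^(4t)cos(5t) + 3c_2e^(4t)sin(5t) - c_2e^(4t)cos(5t)

Coefficient matrix A = [[19, -5], [50, -11]].
Characteristic polynomial det(A - λI) = λ^2 - 8λ + 41 = 0.
Eigenvalues λ = 4 ± 5i (complex conjugate pair).
For λ=4+5i: an eigenvector is (1,3) - i(0,1) = (1, 3 - i).
A real fundamental pair from Re and Im of e^((4+5i)t)v: X_1 = e^(4t)(cos(5t)·(1,3) + sin(5t)·(0,1)), X_2 = e^(4t)(sin(5t)·(1,3) - cos(5t)·(0,1)).
General solution: c_1X_1 + c_2X_2.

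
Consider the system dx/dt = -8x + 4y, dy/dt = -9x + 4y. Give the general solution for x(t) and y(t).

x(t) = -2K_1e^(-2t) - 2K_2te^(-2t) + K_2e^(-2t), y(t) = -3K_1e^(-2t) - 3K_2te^(-2t) + K_2e^(-2t)

Coefficient matrix A = [[-8, 4], [-9, 4]].
Characteristic polynomial det(A - λI) = λ^2 + 4λ + 4 = 0.
Single eigenvalue λ = -2 with algebraic multiplicity 2.
Eigenvector v = (-2,-3); generalized eigenvector w with (A-λI)w=v is (1,1).
General solution: e^(-2t)[K_1·v + K_2·(t·v + w)].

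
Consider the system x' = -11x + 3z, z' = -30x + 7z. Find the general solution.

x(t) = K_1e^(-2t)cos(3t) + K_2e^(-2t)sin(3t), z(t) = -K_1e^(-2t)sin(3t) + 3K_1e^(-2t)cos(3t) + 3K_2e^(-2t)sin(3t) + K_2e^(-2t)cos(3t)

Coefficient matrix A = [[-11, 3], [-30, 7]].
Characteristic polynomial det(A - λI) = λ^2 + 4λ + 13 = 0.
Eigenvalues λ = -2 ± 3i (complex conjugate pair).
For λ=-2+3i: an eigenvector is (1,3) - i(0,-1) = (1, 3 + i).
A real fundamental pair from Re and Im of e^((-2+3i)t)v: X_1 = e^(-2t)(cos(3t)·(1,3) + sin(3t)·(0,-1)), X_2 = e^(-2t)(sin(3t)·(1,3) - cos(3t)·(0,-1)).
General solution: K_1X_1 + K_2X_2.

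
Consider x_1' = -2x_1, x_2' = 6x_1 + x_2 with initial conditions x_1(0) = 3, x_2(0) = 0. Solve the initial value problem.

Coefficient matrix A = [[-2, 0], [6, 1]].
Characteristic polynomial det(A - λI) = λ^2 + λ - 2 = 0.
Eigenvalues λ = -2, 1.
For λ=-2: (A-λI) row 2 is [6, 3], so an eigenvector is (-1, 2).
For λ=1: (A-λI) row 1 is [-3, 0], so an eigenvector is (0, -1).
General solution: K_1e^(-2t)(-1,2) + K_2e^(t)(0,-1).
Applying x_1(0)=3, x_2(0)=0 gives K_1=-3, K_2=-6.

x_1(t) = 3e^(-2t), x_2(t) = 6e^(t) - 6e^(-2t)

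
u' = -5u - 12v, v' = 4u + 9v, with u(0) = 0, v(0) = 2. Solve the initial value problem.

Coefficient matrix A = [[-5, -12], [4, 9]].
Characteristic polynomial det(A - λI) = λ^2 - 4λ + 3 = 0.
Eigenvalues λ = 1, 3.
For λ=1: (A-λI) row 1 is [-6, -12], so an eigenvector is (-2, 1).
For λ=3: (A-λI) row 1 is [-8, -12], so an eigenvector is (-3, 2).
General solution: K_1e^(t)(-2,1) + K_2e^(3t)(-3,2).
Applying u(0)=0, v(0)=2 gives K_1=-6, K_2=4.

u(t) = -12e^(3t) + 12e^(t), v(t) = 8e^(3t) - 6e^(t)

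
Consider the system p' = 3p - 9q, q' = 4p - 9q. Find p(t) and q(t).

p(t) = -3C_1e^(-3t) - 3C_2te^(-3t) + C_2e^(-3t), q(t) = -2C_1e^(-3t) - 2C_2te^(-3t) + C_2e^(-3t)

Coefficient matrix A = [[3, -9], [4, -9]].
Characteristic polynomial det(A - λI) = λ^2 + 6λ + 9 = 0.
Single eigenvalue λ = -3 with algebraic multiplicity 2.
Eigenvector v = (-3,-2); generalized eigenvector w with (A-λI)w=v is (1,1).
General solution: e^(-3t)[C_1·v + C_2·(t·v + w)].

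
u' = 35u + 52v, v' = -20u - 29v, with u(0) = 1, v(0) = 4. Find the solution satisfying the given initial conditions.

Coefficient matrix A = [[35, 52], [-20, -29]].
Characteristic polynomial det(A - λI) = λ^2 - 6λ + 25 = 0.
Eigenvalues λ = 3 ± 4i (complex conjugate pair).
For λ=3+4i: an eigenvector is (2,-1) - i(3,-2) = (2 - 3i, -1 + 2i).
A real fundamental pair from Re and Im of e^((3+4i)t)v: X_1 = e^(3t)(cos(4t)·(2,-1) + sin(4t)·(3,-2)), X_2 = e^(3t)(sin(4t)·(2,-1) - cos(4t)·(3,-2)).
General solution: K_1X_1 + K_2X_2.
Applying u(0)=1, v(0)=4 gives K_1=14, K_2=9.

u(t) = 60e^(3t)sin(4t) + e^(3t)cos(4t), v(t) = -37e^(3t)sin(4t) + 4e^(3t)cos(4t)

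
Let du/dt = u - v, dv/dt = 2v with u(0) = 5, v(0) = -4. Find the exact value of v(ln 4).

-64

A = [[1,-1],[0,2]]; eigenvalues λ = 2, 1.
Eigenvectors: (-1,1) for λ=2, (1,0) for λ=1.
From the initial condition, c_1 = -4, c_2 = 1.
v(ln 4) = (-4)(4^2)(1) + (1)(4^1)(0) = -64.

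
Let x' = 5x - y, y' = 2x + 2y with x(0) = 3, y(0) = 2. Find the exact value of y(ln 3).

A = [[5,-1],[2,2]]; eigenvalues λ = 4, 3.
Eigenvectors: (1,1) for λ=4, (1,2) for λ=3.
From the initial condition, c_1 = 4, c_2 = -1.
y(ln 3) = (4)(3^4)(1) + (-1)(3^3)(2) = 270.

270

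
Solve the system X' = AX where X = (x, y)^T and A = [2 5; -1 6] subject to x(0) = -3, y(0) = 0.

Coefficient matrix A = [[2, 5], [-1, 6]].
Characteristic polynomial det(A - λI) = λ^2 - 8λ + 17 = 0.
Eigenvalues λ = 4 ± i (complex conjugate pair).
For λ=4+i: an eigenvector is (1,0) - i(-2,-1) = (1 + 2i, 0 + i).
A real fundamental pair from Re and Im of e^((4+i)t)v: X_1 = e^(4t)(cos(t)·(1,0) + sin(t)·(-2,-1)), X_2 = e^(4t)(sin(t)·(1,0) - cos(t)·(-2,-1)).
General solution: K_1X_1 + K_2X_2.
Applying x(0)=-3, y(0)=0 gives K_1=-3, K_2=0.

x(t) = 6e^(4t)sin(t) - 3e^(4t)cos(t), y(t) = 3e^(4t)sin(t)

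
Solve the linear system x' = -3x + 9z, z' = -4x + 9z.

x(t) = -3c_1e^(3t) - 3c_2te^(3t) + 2c_2e^(3t), z(t) = -2c_1e^(3t) - 2c_2te^(3t) + c_2e^(3t)

Coefficient matrix A = [[-3, 9], [-4, 9]].
Characteristic polynomial det(A - λI) = λ^2 - 6λ + 9 = 0.
Single eigenvalue λ = 3 with algebraic multiplicity 2.
Eigenvector v = (-3,-2); generalized eigenvector w with (A-λI)w=v is (2,1).
General solution: e^(3t)[c_1·v + c_2·(t·v + w)].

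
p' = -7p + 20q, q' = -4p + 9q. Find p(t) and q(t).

Coefficient matrix A = [[-7, 20], [-4, 9]].
Characteristic polynomial det(A - λI) = λ^2 - 2λ + 17 = 0.
Eigenvalues λ = 1 ± 4i (complex conjugate pair).
For λ=1+4i: an eigenvector is (2,1) - i(1,0) = (2 - i, 1).
A real fundamental pair from Re and Im of e^((1+4i)t)v: X_1 = e^(t)(cos(4t)·(2,1) + sin(4t)·(1,0)), X_2 = e^(t)(sin(4t)·(2,1) - cos(4t)·(1,0)).
General solution: K_1X_1 + K_2X_2.

p(t) = K_1e^(t)sin(4t) + 2K_1e^(t)cos(4t) + 2K_2e^(t)sin(4t) - K_2e^(t)cos(4t), q(t) = K_1e^(t)cos(4t) + K_2e^(t)sin(4t)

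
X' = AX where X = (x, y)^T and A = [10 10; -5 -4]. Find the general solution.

Coefficient matrix A = [[10, 10], [-5, -4]].
Characteristic polynomial det(A - λI) = λ^2 - 6λ + 10 = 0.
Eigenvalues λ = 3 ± i (complex conjugate pair).
For λ=3+i: an eigenvector is (3,-2) - i(1,-1) = (3 - i, -2 + i).
A real fundamental pair from Re and Im of e^((3+i)t)v: X_1 = e^(3t)(cos(t)·(3,-2) + sin(t)·(1,-1)), X_2 = e^(3t)(sin(t)·(3,-2) - cos(t)·(1,-1)).
General solution: C_1X_1 + C_2X_2.

x(t) = C_1e^(3t)sin(t) + 3C_1e^(3t)cos(t) + 3C_2e^(3t)sin(t) - C_2e^(3t)cos(t), y(t) = -C_1e^(3t)sin(t) - 2C_1e^(3t)cos(t) - 2C_2e^(3t)sin(t) + C_2e^(3t)cos(t)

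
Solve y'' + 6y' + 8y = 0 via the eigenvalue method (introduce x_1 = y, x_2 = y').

Let x_1 = y, x_2 = y'. Then x_1' = x_2 and x_2' = -8x_1 - 6x_2.
A = [[0,1],[-8,-6]]; det(A-λI) = λ^2 + 6λ + 8.
Eigenvalues λ = -2, -4 with eigenvectors (1,-2), (1,-4).

y(t) = C_1e^(-2t) + C_2e^(-4t)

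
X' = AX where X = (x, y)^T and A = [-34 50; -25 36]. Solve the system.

x(t) = K_1e^(t)sin(5t) - 3K_1e^(t)cos(5t) - 3K_2e^(t)sin(5t) - K_2e^(t)cos(5t), y(t) = K_1e^(t)sin(5t) - 2K_1e^(t)cos(5t) - 2K_2e^(t)sin(5t) - K_2e^(t)cos(5t)

Coefficient matrix A = [[-34, 50], [-25, 36]].
Characteristic polynomial det(A - λI) = λ^2 - 2λ + 26 = 0.
Eigenvalues λ = 1 ± 5i (complex conjugate pair).
For λ=1+5i: an eigenvector is (-3,-2) - i(1,1) = (-3 - i, -2 - i).
A real fundamental pair from Re and Im of e^((1+5i)t)v: X_1 = e^(t)(cos(5t)·(-3,-2) + sin(5t)·(1,1)), X_2 = e^(t)(sin(5t)·(-3,-2) - cos(5t)·(1,1)).
General solution: K_1X_1 + K_2X_2.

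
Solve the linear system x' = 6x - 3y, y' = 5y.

x(t) = -3C_1e^(5t) + C_2e^(6t), y(t) = -C_1e^(5t)

Coefficient matrix A = [[6, -3], [0, 5]].
Characteristic polynomial det(A - λI) = λ^2 - 11λ + 30 = 0.
Eigenvalues λ = 5, 6.
For λ=5: (A-λI) row 1 is [1, -3], so an eigenvector is (-3, -1).
For λ=6: (A-λI) row 1 is [0, -3], so an eigenvector is (1, 0).
General solution: C_1e^(5t)(-3,-1) + C_2e^(6t)(1,0).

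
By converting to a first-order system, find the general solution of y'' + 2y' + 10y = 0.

Let x_1 = y, x_2 = y'. Then x_1' = x_2 and x_2' = -10x_1 - 2x_2.
A = [[0,1],[-10,-2]]; det(A-λI) = λ^2 + 2λ + 10.
Eigenvalues λ = -1 ± 3i.

y(t) = C_1e^(-t)cos(3t) + C_2e^(-t)sin(3t)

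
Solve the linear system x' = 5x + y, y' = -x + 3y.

Coefficient matrix A = [[5, 1], [-1, 3]].
Characteristic polynomial det(A - λI) = λ^2 - 8λ + 16 = 0.
Single eigenvalue λ = 4 with algebraic multiplicity 2.
Eigenvector v = (-1,1); generalized eigenvector w with (A-λI)w=v is (-3,2).
General solution: e^(4t)[C_1·v + C_2·(t·v + w)].

x(t) = -C_1e^(4t) - C_2te^(4t) - 3C_2e^(4t), y(t) = C_1e^(4t) + C_2te^(4t) + 2C_2e^(4t)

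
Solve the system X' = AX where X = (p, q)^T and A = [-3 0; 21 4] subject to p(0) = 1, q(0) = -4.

p(t) = e^(-3t), q(t) = -e^(4t) - 3e^(-3t)

Coefficient matrix A = [[-3, 0], [21, 4]].
Characteristic polynomial det(A - λI) = λ^2 - λ - 12 = 0.
Eigenvalues λ = -3, 4.
For λ=-3: (A-λI) row 2 is [21, 7], so an eigenvector is (-1, 3).
For λ=4: (A-λI) row 1 is [-7, 0], so an eigenvector is (0, 1).
General solution: K_1e^(-3t)(-1,3) + K_2e^(4t)(0,1).
Applying p(0)=1, q(0)=-4 gives K_1=-1, K_2=-1.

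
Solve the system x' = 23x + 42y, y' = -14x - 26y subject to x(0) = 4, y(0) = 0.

Coefficient matrix A = [[23, 42], [-14, -26]].
Characteristic polynomial det(A - λI) = λ^2 + 3λ - 10 = 0.
Eigenvalues λ = -5, 2.
For λ=-5: (A-λI) row 1 is [28, 42], so an eigenvector is (3, -2).
For λ=2: (A-λI) row 1 is [21, 42], so an eigenvector is (2, -1).
General solution: C_1e^(-5t)(3,-2) + C_2e^(2t)(2,-1).
Applying x(0)=4, y(0)=0 gives C_1=-4, C_2=8.

x(t) = 16e^(2t) - 12e^(-5t), y(t) = -8e^(2t) + 8e^(-5t)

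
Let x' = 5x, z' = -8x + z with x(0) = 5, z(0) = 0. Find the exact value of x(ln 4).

A = [[5,0],[-8,1]]; eigenvalues λ = 5, 1.
Eigenvectors: (-1,2) for λ=5, (0,-1) for λ=1.
From the initial condition, c_1 = -5, c_2 = -10.
x(ln 4) = (-5)(4^5)(-1) + (-10)(4^1)(0) = 5120.

5120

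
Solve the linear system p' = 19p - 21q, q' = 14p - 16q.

p(t) = 3C_1e^(5t) + C_2e^(-2t), q(t) = 2C_1e^(5t) + C_2e^(-2t)

Coefficient matrix A = [[19, -21], [14, -16]].
Characteristic polynomial det(A - λI) = λ^2 - 3λ - 10 = 0.
Eigenvalues λ = 5, -2.
For λ=5: (A-λI) row 1 is [14, -21], so an eigenvector is (3, 2).
For λ=-2: (A-λI) row 1 is [21, -21], so an eigenvector is (1, 1).
General solution: C_1e^(5t)(3,2) + C_2e^(-2t)(1,1).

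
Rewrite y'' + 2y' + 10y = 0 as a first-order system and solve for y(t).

y(t) = C_1e^(-t)cos(3t) + C_2e^(-t)sin(3t)

Let x_1 = y, x_2 = y'. Then x_1' = x_2 and x_2' = -10x_1 - 2x_2.
A = [[0,1],[-10,-2]]; det(A-λI) = λ^2 + 2λ + 10.
Eigenvalues λ = -1 ± 3i.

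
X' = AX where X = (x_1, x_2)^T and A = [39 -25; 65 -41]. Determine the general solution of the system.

x_1(t) = -C_1e^(-t)sin(5t) - 2C_1e^(-t)cos(5t) - 2C_2e^(-t)sin(5t) + C_2e^(-t)cos(5t), x_2(t) = -2C_1e^(-t)sin(5t) - 3C_1e^(-t)cos(5t) - 3C_2e^(-t)sin(5t) + 2C_2e^(-t)cos(5t)

Coefficient matrix A = [[39, -25], [65, -41]].
Characteristic polynomial det(A - λI) = λ^2 + 2λ + 26 = 0.
Eigenvalues λ = -1 ± 5i (complex conjugate pair).
For λ=-1+5i: an eigenvector is (-2,-3) - i(-1,-2) = (-2 + i, -3 + 2i).
A real fundamental pair from Re and Im of e^((-1+5i)t)v: X_1 = e^(-t)(cos(5t)·(-2,-3) + sin(5t)·(-1,-2)), X_2 = e^(-t)(sin(5t)·(-2,-3) - cos(5t)·(-1,-2)).
General solution: C_1X_1 + C_2X_2.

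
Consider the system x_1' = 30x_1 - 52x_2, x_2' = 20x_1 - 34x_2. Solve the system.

Coefficient matrix A = [[30, -52], [20, -34]].
Characteristic polynomial det(A - λI) = λ^2 + 4λ + 20 = 0.
Eigenvalues λ = -2 ± 4i (complex conjugate pair).
For λ=-2+4i: an eigenvector is (-2,-1) - i(-3,-2) = (-2 + 3i, -1 + 2i).
A real fundamental pair from Re and Im of e^((-2+4i)t)v: X_1 = e^(-2t)(cos(4t)·(-2,-1) + sin(4t)·(-3,-2)), X_2 = e^(-2t)(sin(4t)·(-2,-1) - cos(4t)·(-3,-2)).
General solution: K_1X_1 + K_2X_2.

x_1(t) = -3K_1e^(-2t)sin(4t) - 2K_1e^(-2t)cos(4t) - 2K_2e^(-2t)sin(4t) + 3K_2e^(-2t)cos(4t), x_2(t) = -2K_1e^(-2t)sin(4t) - K_1e^(-2t)cos(4t) - K_2e^(-2t)sin(4t) + 2K_2e^(-2t)cos(4t)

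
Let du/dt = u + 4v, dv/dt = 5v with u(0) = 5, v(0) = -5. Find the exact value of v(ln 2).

-160

A = [[1,4],[0,5]]; eigenvalues λ = 1, 5.
Eigenvectors: (-1,0) for λ=1, (1,1) for λ=5.
From the initial condition, c_1 = -10, c_2 = -5.
v(ln 2) = (-10)(2^1)(0) + (-5)(2^5)(1) = -160.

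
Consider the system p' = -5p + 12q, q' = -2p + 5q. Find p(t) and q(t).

p(t) = 2K_1e^(t) - 3K_2e^(-t), q(t) = K_1e^(t) - K_2e^(-t)

Coefficient matrix A = [[-5, 12], [-2, 5]].
Characteristic polynomial det(A - λI) = λ^2 - 1 = 0.
Eigenvalues λ = 1, -1.
For λ=1: (A-λI) row 1 is [-6, 12], so an eigenvector is (2, 1).
For λ=-1: (A-λI) row 1 is [-4, 12], so an eigenvector is (-3, -1).
General solution: K_1e^(t)(2,1) + K_2e^(-t)(-3,-1).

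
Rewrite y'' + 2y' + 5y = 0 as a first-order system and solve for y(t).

Let x_1 = y, x_2 = y'. Then x_1' = x_2 and x_2' = -5x_1 - 2x_2.
A = [[0,1],[-5,-2]]; det(A-λI) = λ^2 + 2λ + 5.
Eigenvalues λ = -1 ± 2i.

y(t) = K_1e^(-t)cos(2t) + K_2e^(-t)sin(2t)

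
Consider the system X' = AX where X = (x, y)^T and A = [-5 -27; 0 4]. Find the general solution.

x(t) = -C_1e^(-5t) + 3C_2e^(4t), y(t) = -C_2e^(4t)

Coefficient matrix A = [[-5, -27], [0, 4]].
Characteristic polynomial det(A - λI) = λ^2 + λ - 20 = 0.
Eigenvalues λ = -5, 4.
For λ=-5: (A-λI) row 1 is [0, -27], so an eigenvector is (-1, 0).
For λ=4: (A-λI) row 1 is [-9, -27], so an eigenvector is (3, -1).
General solution: C_1e^(-5t)(-1,0) + C_2e^(4t)(3,-1).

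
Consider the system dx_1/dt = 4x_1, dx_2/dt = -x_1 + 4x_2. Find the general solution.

x_1(t) = c_2e^(4t), x_2(t) = -c_1e^(4t) - c_2te^(4t) + c_2e^(4t)

Coefficient matrix A = [[4, 0], [-1, 4]].
Characteristic polynomial det(A - λI) = λ^2 - 8λ + 16 = 0.
Single eigenvalue λ = 4 with algebraic multiplicity 2.
Eigenvector v = (0,-1); generalized eigenvector w with (A-λI)w=v is (1,1).
General solution: e^(4t)[c_1·v + c_2·(t·v + w)].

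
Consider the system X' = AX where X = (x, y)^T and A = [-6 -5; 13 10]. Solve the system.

x(t) = -2K_1e^(2t)sin(t) - K_1e^(2t)cos(t) - K_2e^(2t)sin(t) + 2K_2e^(2t)cos(t), y(t) = 3K_1e^(2t)sin(t) + 2K_1e^(2t)cos(t) + 2K_2e^(2t)sin(t) - 3K_2e^(2t)cos(t)

Coefficient matrix A = [[-6, -5], [13, 10]].
Characteristic polynomial det(A - λI) = λ^2 - 4λ + 5 = 0.
Eigenvalues λ = 2 ± i (complex conjugate pair).
For λ=2+i: an eigenvector is (-1,2) - i(-2,3) = (-1 + 2i, 2 - 3i).
A real fundamental pair from Re and Im of e^((2+i)t)v: X_1 = e^(2t)(cos(t)·(-1,2) + sin(t)·(-2,3)), X_2 = e^(2t)(sin(t)·(-1,2) - cos(t)·(-2,3)).
General solution: K_1X_1 + K_2X_2.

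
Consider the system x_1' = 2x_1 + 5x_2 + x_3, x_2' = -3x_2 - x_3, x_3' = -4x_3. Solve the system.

Coefficient matrix A = [[2, 5, 1], [0, -3, -1], [0, 0, -4]].
det(A - λI) = 0 gives eigenvalues λ = 2, -4, -3.
For λ=2: eigenvector (1,0,0).
For λ=-4: eigenvector (-1,1,1).
For λ=-3: eigenvector (-1,1,0).
General solution: C_1e^(2t)(1,0,0) + C_2e^(-4t)(-1,1,1) + C_3e^(-3t)(-1,1,0).

x_1(t) = C_1e^(2t) - C_2e^(-4t) - C_3e^(-3t), x_2(t) = C_2e^(-4t) + C_3e^(-3t), x_3(t) = C_2e^(-4t)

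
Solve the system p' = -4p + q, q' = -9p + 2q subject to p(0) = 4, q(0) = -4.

p(t) = -16te^(-t) + 4e^(-t), q(t) = -48te^(-t) - 4e^(-t)

Coefficient matrix A = [[-4, 1], [-9, 2]].
Characteristic polynomial det(A - λI) = λ^2 + 2λ + 1 = 0.
Single eigenvalue λ = -1 with algebraic multiplicity 2.
Eigenvector v = (1,3); generalized eigenvector w with (A-λI)w=v is (0,1).
General solution: e^(-t)[C_1·v + C_2·(t·v + w)].
Applying p(0)=4, q(0)=-4 gives C_1=4, C_2=-16.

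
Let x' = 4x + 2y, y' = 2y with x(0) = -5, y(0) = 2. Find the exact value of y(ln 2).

8

A = [[4,2],[0,2]]; eigenvalues λ = 2, 4.
Eigenvectors: (1,-1) for λ=2, (-1,0) for λ=4.
From the initial condition, c_1 = -2, c_2 = 3.
y(ln 2) = (-2)(2^2)(-1) + (3)(2^4)(0) = 8.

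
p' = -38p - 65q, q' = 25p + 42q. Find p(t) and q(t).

Coefficient matrix A = [[-38, -65], [25, 42]].
Characteristic polynomial det(A - λI) = λ^2 - 4λ + 29 = 0.
Eigenvalues λ = 2 ± 5i (complex conjugate pair).
For λ=2+5i: an eigenvector is (-3,2) - i(-2,1) = (-3 + 2i, 2 - i).
A real fundamental pair from Re and Im of e^((2+5i)t)v: X_1 = e^(2t)(cos(5t)·(-3,2) + sin(5t)·(-2,1)), X_2 = e^(2t)(sin(5t)·(-3,2) - cos(5t)·(-2,1)).
General solution: K_1X_1 + K_2X_2.

p(t) = -2K_1e^(2t)sin(5t) - 3K_1e^(2t)cos(5t) - 3K_2e^(2t)sin(5t) + 2K_2e^(2t)cos(5t), q(t) = K_1e^(2t)sin(5t) + 2K_1e^(2t)cos(5t) + 2K_2e^(2t)sin(5t) - K_2e^(2t)cos(5t)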